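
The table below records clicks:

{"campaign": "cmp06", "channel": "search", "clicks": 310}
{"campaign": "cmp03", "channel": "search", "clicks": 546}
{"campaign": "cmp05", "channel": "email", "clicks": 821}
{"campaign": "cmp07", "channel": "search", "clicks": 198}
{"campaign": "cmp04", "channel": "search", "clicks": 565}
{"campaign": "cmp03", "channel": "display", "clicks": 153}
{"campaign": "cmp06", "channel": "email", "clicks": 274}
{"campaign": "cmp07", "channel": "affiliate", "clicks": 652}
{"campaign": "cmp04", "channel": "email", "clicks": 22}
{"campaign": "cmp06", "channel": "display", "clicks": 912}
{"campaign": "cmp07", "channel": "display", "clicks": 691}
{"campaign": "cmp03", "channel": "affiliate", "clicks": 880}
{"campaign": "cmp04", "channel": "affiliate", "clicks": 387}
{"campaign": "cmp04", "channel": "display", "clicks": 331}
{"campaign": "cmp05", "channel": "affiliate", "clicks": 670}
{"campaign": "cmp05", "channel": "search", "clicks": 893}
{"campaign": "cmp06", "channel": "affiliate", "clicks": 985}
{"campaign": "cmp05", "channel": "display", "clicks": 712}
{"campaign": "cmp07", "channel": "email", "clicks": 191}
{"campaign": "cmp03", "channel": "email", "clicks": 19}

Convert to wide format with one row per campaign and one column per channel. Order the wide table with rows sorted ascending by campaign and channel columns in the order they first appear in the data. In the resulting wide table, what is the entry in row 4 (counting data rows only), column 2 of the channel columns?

With rows sorted ascending by campaign, row 4 is campaign=cmp06. channel columns in first-appearance order: search, email, display, affiliate; column 2 is email.
Long rows with campaign=cmp06, channel=email: clicks = 274.

274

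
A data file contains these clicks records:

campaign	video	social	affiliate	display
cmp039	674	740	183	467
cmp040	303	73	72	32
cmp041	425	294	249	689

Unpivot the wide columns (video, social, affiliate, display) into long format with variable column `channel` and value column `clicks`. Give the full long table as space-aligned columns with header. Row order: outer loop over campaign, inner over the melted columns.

Each (campaign, column) pair becomes one row: 3 × 4 = 12 rows.
For example, (cmp039, video) → clicks=674.

campaign  channel    clicks
cmp039    video      674   
cmp039    social     740   
cmp039    affiliate  183   
cmp039    display    467   
cmp040    video      303   
cmp040    social     73    
cmp040    affiliate  72    
cmp040    display    32    
cmp041    video      425   
cmp041    social     294   
cmp041    affiliate  249   
cmp041    display    689   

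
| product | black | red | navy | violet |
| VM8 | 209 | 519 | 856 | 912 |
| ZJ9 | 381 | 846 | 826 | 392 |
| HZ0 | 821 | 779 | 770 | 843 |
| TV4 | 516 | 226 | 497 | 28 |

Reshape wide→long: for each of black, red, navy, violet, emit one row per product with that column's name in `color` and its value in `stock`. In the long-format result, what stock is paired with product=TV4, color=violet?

Unpivoting turns each (product, wide-column) pair into one long row.
The wide cell at row TV4, column violet holds 28, so the long row (TV4, violet) has stock=28.

28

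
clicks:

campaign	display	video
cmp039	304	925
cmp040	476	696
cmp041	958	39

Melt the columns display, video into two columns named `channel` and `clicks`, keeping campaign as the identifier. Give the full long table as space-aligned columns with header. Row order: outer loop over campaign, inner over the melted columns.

campaign  channel  clicks
cmp039    display  304   
cmp039    video    925   
cmp040    display  476   
cmp040    video    696   
cmp041    display  958   
cmp041    video    39    

Each (campaign, column) pair becomes one row: 3 × 2 = 6 rows.
For example, (cmp039, display) → clicks=304.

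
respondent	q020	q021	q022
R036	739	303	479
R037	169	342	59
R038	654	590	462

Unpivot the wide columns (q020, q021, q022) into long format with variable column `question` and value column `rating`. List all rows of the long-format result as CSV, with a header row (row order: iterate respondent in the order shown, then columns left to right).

Each (respondent, column) pair becomes one row: 3 × 3 = 9 rows.
For example, (R036, q020) → rating=739.

respondent,question,rating
R036,q020,739
R036,q021,303
R036,q022,479
R037,q020,169
R037,q021,342
R037,q022,59
R038,q020,654
R038,q021,590
R038,q022,462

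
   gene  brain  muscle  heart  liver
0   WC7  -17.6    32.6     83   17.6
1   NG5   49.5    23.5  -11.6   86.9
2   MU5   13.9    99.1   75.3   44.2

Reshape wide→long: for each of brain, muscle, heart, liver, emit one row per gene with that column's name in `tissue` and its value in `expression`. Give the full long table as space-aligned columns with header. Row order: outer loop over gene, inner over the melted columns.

Each (gene, column) pair becomes one row: 3 × 4 = 12 rows.
For example, (WC7, brain) → expression=-17.6.

gene  tissue  expression
WC7   brain   -17.6     
WC7   muscle  32.6      
WC7   heart   83        
WC7   liver   17.6      
NG5   brain   49.5      
NG5   muscle  23.5      
NG5   heart   -11.6     
NG5   liver   86.9      
MU5   brain   13.9      
MU5   muscle  99.1      
MU5   heart   75.3      
MU5   liver   44.2      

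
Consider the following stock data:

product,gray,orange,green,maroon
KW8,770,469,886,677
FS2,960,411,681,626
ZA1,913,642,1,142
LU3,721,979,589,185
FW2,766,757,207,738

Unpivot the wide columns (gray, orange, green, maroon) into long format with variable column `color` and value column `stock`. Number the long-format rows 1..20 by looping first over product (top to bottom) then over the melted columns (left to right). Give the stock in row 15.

20 rows total (5 × 4). Row 15: index ⌊(15-1)/4⌋ = 3 into product → LU3; (15-1) mod 4 = 2 into the melted columns → green.
So row 15 is (LU3, green, 589); stock = 589.

589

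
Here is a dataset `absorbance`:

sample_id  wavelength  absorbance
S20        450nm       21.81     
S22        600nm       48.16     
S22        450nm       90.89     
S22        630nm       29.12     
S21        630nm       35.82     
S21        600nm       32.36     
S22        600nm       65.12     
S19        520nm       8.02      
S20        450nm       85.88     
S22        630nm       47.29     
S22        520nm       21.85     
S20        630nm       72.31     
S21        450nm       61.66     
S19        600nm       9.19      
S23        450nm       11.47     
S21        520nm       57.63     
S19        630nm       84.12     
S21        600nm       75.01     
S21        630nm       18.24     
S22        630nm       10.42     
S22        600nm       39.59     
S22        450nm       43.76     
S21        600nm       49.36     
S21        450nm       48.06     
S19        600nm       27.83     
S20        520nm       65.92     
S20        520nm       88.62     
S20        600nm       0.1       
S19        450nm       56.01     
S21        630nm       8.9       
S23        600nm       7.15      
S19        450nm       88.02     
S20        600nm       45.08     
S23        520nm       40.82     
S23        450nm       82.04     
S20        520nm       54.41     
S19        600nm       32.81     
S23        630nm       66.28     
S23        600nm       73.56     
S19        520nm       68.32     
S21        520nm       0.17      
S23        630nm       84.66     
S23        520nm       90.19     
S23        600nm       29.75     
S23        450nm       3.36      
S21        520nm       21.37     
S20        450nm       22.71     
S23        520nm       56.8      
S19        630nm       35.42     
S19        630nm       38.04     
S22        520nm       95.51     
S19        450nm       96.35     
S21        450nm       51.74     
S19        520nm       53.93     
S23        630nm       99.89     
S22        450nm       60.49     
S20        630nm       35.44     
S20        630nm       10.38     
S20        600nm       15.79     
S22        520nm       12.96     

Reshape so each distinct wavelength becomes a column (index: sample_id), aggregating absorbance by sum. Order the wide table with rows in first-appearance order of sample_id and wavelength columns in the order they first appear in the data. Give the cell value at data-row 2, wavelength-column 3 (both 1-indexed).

86.83

With rows in first-appearance order of sample_id, row 2 is sample_id=S22. wavelength columns in first-appearance order: 450nm, 600nm, 630nm, 520nm; column 3 is 630nm.
Long rows with sample_id=S22, wavelength=630nm: 29.12 + 47.29 + 10.42 = 86.83.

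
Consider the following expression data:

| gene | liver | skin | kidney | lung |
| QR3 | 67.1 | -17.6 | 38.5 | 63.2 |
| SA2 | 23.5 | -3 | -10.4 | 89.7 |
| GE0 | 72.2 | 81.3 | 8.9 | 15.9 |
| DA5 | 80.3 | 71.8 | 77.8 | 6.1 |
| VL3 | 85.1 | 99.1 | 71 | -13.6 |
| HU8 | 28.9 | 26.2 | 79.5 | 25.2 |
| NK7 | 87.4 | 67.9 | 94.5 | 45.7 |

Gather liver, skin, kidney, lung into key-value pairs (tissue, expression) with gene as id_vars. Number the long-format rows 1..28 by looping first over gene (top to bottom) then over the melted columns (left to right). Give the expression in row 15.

77.8

28 rows total (7 × 4). Row 15: index ⌊(15-1)/4⌋ = 3 into gene → DA5; (15-1) mod 4 = 2 into the melted columns → kidney.
So row 15 is (DA5, kidney, 77.8); expression = 77.8.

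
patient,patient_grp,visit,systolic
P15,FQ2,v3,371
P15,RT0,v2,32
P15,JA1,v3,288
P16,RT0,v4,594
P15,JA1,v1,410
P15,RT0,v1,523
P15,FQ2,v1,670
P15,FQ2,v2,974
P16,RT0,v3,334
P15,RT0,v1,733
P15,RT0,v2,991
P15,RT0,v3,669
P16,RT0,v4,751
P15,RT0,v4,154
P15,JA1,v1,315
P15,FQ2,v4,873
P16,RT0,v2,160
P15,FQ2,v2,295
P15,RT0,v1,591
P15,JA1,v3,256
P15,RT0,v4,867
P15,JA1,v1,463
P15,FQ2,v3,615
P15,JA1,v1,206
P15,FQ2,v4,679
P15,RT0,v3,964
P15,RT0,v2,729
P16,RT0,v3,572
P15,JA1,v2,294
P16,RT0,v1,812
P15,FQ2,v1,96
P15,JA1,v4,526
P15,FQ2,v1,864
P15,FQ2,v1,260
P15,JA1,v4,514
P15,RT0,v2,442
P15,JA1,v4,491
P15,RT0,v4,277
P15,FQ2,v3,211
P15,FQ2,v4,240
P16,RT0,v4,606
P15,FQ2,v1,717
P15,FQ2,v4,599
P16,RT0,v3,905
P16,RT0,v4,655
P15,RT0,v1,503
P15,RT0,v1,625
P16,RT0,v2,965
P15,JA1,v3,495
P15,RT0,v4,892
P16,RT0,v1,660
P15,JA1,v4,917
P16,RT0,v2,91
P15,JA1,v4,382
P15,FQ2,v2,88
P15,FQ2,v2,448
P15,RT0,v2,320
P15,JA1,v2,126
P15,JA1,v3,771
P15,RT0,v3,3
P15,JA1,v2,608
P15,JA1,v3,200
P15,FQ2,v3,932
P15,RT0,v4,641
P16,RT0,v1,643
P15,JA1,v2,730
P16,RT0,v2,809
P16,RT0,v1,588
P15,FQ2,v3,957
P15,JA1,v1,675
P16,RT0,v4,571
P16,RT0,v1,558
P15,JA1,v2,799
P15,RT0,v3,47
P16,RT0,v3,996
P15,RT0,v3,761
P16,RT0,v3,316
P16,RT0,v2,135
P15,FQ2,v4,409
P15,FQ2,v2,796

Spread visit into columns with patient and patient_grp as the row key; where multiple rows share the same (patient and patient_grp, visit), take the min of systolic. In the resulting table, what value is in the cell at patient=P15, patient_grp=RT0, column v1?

503

Rows with patient=P15, patient_grp=RT0 and visit=v1: systolic values are 523, 733, 591, 503, 625.
min(523, 733, 591, 503, 625) = 503.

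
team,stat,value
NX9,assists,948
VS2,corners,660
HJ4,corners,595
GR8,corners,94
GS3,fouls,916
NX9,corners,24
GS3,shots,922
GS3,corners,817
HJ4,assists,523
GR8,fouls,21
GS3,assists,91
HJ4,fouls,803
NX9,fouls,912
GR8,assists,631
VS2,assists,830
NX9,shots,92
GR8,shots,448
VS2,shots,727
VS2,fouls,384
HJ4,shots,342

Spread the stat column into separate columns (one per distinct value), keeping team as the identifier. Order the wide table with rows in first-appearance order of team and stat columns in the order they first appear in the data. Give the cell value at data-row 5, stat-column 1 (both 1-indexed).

91

With rows in first-appearance order of team, row 5 is team=GS3. stat columns in first-appearance order: assists, corners, fouls, shots; column 1 is assists.
Long rows with team=GS3, stat=assists: value = 91.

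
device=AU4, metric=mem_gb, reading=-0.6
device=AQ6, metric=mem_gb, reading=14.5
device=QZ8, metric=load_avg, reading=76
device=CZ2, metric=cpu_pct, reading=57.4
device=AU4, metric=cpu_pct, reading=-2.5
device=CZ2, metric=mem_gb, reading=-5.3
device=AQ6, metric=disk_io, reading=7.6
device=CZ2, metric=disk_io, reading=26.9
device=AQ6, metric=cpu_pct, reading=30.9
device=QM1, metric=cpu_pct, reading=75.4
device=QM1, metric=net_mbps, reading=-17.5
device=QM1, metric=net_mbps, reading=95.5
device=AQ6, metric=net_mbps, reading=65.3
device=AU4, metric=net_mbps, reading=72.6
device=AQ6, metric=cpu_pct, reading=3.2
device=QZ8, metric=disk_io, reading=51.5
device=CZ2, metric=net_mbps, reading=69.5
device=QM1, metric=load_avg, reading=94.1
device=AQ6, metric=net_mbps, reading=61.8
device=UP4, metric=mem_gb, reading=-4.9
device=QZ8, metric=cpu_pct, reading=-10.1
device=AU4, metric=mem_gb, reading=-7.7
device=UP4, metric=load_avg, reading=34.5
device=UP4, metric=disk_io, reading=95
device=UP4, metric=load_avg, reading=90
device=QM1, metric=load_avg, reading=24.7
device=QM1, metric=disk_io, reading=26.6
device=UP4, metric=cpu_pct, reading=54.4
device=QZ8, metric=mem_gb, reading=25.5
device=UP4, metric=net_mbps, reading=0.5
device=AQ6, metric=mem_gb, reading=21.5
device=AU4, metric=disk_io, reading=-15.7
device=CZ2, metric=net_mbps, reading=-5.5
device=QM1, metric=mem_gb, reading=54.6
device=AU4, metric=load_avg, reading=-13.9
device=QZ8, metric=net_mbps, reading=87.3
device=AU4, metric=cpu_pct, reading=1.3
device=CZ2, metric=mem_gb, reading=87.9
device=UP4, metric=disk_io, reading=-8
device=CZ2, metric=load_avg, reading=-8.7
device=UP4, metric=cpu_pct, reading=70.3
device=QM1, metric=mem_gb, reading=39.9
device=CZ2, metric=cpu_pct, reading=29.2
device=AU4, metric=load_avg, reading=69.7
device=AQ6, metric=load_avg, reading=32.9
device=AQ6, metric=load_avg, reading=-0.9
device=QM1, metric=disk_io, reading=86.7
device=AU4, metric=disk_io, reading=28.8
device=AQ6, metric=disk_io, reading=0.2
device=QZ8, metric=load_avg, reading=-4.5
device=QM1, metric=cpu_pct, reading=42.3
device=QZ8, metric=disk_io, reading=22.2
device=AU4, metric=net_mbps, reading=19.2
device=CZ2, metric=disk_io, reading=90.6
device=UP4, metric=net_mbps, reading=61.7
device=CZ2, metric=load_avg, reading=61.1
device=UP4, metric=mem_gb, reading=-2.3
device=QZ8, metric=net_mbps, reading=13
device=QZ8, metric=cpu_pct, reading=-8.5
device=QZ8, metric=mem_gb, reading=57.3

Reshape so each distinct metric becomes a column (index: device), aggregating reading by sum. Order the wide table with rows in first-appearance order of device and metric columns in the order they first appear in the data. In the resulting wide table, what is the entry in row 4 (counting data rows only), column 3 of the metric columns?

86.6

With rows in first-appearance order of device, row 4 is device=CZ2. metric columns in first-appearance order: mem_gb, load_avg, cpu_pct, disk_io, net_mbps; column 3 is cpu_pct.
Long rows with device=CZ2, metric=cpu_pct: 57.4 + 29.2 = 86.6.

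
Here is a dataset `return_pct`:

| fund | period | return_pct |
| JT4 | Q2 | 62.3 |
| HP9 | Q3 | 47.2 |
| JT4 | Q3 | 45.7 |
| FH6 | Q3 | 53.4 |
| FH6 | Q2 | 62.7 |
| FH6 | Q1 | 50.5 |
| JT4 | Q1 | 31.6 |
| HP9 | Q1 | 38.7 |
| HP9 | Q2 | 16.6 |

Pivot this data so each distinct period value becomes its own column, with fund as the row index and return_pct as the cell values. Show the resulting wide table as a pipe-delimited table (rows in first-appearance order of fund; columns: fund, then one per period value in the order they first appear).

| fund | Q2 | Q3 | Q1 |
| JT4 | 62.3 | 45.7 | 31.6 |
| HP9 | 16.6 | 47.2 | 38.7 |
| FH6 | 62.7 | 53.4 | 50.5 |

Columns: fund plus the 3 distinct period values (Q2, Q3, Q1).
For example, row JT4 column Q2 takes return_pct=62.3 from the long row (JT4, Q2).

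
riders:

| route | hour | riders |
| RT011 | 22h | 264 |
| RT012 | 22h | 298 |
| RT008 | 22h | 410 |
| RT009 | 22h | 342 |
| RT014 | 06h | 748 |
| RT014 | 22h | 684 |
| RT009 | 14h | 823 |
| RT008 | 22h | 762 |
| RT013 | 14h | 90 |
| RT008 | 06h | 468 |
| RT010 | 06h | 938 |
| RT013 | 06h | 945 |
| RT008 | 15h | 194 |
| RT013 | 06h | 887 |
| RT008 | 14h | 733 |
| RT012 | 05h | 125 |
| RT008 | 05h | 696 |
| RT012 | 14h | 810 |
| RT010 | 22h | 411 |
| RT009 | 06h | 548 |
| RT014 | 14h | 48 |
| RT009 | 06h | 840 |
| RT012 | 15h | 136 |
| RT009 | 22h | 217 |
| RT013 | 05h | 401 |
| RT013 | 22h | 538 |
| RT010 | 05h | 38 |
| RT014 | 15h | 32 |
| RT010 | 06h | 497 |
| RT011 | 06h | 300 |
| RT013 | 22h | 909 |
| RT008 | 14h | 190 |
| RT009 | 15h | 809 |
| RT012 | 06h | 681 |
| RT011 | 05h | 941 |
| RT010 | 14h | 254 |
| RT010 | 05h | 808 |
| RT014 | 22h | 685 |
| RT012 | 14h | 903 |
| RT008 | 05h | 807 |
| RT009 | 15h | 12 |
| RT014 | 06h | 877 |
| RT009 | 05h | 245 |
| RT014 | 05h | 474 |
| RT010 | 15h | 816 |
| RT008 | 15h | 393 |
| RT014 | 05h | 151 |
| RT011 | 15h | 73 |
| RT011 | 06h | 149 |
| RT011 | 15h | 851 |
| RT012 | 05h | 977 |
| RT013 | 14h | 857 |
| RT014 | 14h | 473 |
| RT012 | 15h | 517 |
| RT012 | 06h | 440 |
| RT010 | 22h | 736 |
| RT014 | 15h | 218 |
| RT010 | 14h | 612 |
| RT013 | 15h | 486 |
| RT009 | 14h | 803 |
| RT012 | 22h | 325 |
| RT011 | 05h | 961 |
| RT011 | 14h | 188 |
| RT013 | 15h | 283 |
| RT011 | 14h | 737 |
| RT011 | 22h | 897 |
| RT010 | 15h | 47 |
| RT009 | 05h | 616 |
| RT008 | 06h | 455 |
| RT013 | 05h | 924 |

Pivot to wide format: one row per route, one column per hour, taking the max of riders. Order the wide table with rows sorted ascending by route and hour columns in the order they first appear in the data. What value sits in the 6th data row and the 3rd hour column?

857

With rows sorted ascending by route, row 6 is route=RT013. hour columns in first-appearance order: 22h, 06h, 14h, 15h, 05h; column 3 is 14h.
Long rows with route=RT013, hour=14h: max(90, 857) = 857.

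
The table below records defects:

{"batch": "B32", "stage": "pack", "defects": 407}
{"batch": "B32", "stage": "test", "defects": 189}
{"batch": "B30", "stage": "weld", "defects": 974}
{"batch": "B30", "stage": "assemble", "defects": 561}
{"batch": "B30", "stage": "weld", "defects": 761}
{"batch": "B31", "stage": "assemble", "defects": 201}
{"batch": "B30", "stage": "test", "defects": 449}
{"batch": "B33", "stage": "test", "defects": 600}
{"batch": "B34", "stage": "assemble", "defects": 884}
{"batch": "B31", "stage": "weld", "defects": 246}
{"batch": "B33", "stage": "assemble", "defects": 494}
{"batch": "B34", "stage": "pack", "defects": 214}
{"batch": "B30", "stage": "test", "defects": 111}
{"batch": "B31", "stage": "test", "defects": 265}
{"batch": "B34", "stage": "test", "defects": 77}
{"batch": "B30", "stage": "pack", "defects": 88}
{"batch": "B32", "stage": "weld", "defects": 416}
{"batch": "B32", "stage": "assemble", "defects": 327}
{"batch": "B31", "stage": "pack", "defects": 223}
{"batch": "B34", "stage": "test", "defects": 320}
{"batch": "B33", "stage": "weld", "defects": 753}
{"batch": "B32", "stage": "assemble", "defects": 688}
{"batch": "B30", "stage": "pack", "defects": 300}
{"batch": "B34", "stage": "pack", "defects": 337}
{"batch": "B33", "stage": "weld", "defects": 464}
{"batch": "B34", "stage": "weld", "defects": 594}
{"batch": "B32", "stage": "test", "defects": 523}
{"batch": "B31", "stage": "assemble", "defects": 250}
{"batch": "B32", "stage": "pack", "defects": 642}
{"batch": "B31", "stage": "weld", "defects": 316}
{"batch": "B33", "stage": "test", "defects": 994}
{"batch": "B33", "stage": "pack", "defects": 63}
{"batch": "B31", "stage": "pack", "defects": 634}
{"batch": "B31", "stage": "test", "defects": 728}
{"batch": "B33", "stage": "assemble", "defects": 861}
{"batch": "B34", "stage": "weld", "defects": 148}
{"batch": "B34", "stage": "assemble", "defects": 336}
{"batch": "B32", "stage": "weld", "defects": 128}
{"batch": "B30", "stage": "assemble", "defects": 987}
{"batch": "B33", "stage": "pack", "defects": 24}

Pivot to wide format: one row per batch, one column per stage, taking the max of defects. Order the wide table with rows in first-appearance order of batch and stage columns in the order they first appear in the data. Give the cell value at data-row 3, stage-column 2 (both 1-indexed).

With rows in first-appearance order of batch, row 3 is batch=B31. stage columns in first-appearance order: pack, test, weld, assemble; column 2 is test.
Long rows with batch=B31, stage=test: max(265, 728) = 728.

728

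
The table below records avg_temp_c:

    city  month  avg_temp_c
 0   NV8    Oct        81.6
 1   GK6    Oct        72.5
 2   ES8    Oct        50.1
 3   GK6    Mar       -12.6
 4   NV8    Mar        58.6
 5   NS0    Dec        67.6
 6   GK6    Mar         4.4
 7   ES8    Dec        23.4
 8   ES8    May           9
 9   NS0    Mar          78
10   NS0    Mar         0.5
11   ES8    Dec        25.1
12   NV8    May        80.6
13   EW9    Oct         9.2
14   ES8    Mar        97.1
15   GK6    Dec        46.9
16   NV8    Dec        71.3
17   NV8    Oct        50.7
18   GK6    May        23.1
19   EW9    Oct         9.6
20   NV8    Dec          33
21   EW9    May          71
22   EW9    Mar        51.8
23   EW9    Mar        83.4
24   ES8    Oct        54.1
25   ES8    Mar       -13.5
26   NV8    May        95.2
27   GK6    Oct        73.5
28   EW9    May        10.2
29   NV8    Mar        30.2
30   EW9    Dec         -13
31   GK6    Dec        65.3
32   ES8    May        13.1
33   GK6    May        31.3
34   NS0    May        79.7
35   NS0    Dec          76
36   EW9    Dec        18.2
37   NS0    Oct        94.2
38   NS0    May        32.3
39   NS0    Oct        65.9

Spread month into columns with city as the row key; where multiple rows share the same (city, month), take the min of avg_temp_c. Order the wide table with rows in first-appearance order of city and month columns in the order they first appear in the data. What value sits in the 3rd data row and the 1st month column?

50.1

With rows in first-appearance order of city, row 3 is city=ES8. month columns in first-appearance order: Oct, Mar, Dec, May; column 1 is Oct.
Long rows with city=ES8, month=Oct: min(50.1, 54.1) = 50.1.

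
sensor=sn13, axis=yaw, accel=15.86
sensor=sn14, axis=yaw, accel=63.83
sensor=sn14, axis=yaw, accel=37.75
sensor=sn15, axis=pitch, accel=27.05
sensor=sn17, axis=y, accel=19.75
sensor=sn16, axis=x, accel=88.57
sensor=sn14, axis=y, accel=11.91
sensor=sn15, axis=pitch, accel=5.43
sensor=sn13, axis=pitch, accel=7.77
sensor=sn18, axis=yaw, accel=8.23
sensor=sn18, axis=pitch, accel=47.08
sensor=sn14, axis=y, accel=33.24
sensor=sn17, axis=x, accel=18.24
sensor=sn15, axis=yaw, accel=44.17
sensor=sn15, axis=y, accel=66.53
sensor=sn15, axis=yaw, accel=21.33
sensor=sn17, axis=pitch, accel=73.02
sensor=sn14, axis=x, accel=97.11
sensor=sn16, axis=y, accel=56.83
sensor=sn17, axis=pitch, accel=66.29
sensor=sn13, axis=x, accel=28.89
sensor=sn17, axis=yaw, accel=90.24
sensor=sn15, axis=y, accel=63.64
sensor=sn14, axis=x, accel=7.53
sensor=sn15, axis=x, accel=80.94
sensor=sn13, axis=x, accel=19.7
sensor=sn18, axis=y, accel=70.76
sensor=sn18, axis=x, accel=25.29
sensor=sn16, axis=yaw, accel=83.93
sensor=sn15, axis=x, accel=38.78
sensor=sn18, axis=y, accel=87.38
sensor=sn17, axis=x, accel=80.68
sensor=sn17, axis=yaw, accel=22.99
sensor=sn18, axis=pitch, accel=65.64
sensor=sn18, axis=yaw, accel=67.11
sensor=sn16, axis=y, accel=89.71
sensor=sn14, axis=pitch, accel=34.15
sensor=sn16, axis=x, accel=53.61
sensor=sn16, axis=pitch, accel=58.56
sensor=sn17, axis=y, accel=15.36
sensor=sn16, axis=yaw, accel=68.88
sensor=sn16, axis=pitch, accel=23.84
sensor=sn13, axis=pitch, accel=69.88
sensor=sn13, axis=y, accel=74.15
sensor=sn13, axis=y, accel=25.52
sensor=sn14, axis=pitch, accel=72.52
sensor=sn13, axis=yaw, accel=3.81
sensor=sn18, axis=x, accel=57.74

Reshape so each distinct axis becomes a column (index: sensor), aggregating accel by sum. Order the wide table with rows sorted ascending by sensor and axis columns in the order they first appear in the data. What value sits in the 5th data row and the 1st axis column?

With rows sorted ascending by sensor, row 5 is sensor=sn17. axis columns in first-appearance order: yaw, pitch, y, x; column 1 is yaw.
Long rows with sensor=sn17, axis=yaw: 90.24 + 22.99 = 113.23.

113.23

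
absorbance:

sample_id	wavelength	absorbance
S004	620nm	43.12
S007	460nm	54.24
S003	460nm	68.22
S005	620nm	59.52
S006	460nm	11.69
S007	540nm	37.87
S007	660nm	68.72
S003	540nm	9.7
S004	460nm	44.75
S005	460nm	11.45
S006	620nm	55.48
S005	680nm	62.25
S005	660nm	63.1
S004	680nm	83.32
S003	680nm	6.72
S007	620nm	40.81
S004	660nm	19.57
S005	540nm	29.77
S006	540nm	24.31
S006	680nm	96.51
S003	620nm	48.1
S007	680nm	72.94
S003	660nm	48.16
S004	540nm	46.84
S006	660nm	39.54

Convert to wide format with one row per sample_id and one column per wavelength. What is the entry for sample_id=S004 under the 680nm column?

Wide layout: rows indexed by sample_id, columns are the 5 distinct wavelength values (620nm, 460nm, 540nm, 660nm, 680nm).
Cell (sample_id=S004, wavelength=680nm) draws from the long row where sample_id=S004 and wavelength=680nm, which has absorbance=83.32.

83.32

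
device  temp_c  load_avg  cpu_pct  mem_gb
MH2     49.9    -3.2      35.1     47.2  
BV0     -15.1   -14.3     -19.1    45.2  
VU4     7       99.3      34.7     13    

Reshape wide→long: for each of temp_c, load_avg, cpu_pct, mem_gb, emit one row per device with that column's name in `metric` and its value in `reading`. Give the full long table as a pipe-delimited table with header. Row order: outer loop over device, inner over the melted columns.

| device | metric | reading |
| MH2 | temp_c | 49.9 |
| MH2 | load_avg | -3.2 |
| MH2 | cpu_pct | 35.1 |
| MH2 | mem_gb | 47.2 |
| BV0 | temp_c | -15.1 |
| BV0 | load_avg | -14.3 |
| BV0 | cpu_pct | -19.1 |
| BV0 | mem_gb | 45.2 |
| VU4 | temp_c | 7 |
| VU4 | load_avg | 99.3 |
| VU4 | cpu_pct | 34.7 |
| VU4 | mem_gb | 13 |

Each (device, column) pair becomes one row: 3 × 4 = 12 rows.
For example, (MH2, temp_c) → reading=49.9.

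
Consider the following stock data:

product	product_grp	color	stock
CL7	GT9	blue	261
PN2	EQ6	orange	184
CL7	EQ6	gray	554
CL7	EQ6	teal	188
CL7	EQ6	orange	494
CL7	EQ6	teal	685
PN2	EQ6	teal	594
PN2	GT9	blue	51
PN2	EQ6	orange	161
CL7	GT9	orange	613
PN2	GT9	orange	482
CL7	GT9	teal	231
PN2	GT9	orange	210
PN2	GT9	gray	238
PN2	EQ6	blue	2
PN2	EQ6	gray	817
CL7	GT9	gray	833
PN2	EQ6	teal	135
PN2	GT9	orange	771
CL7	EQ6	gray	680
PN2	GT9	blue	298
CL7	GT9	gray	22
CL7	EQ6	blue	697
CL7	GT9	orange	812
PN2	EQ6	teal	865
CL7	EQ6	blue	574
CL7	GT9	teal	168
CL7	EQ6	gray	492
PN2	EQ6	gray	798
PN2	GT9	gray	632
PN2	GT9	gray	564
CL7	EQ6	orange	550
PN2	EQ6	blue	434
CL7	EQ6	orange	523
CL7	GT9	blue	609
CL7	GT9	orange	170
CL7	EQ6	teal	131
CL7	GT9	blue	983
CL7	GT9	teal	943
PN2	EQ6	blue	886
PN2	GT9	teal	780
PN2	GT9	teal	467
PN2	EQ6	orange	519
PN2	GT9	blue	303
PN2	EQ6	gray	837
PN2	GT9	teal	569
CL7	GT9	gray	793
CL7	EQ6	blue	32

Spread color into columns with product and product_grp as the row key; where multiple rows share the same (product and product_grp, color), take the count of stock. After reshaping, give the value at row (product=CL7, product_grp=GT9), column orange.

Rows with product=CL7, product_grp=GT9 and color=orange: stock values are 613, 812, 170.
3 rows match — count = 3.

3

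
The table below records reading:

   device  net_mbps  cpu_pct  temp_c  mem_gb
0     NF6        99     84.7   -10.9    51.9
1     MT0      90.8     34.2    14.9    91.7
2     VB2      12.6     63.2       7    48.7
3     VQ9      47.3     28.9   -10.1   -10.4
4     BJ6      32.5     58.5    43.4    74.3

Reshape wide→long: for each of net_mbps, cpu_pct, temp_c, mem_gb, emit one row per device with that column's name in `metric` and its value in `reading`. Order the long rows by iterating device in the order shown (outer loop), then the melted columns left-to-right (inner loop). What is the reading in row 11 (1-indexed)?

7

20 rows total (5 × 4). Row 11: index ⌊(11-1)/4⌋ = 2 into device → VB2; (11-1) mod 4 = 2 into the melted columns → temp_c.
So row 11 is (VB2, temp_c, 7); reading = 7.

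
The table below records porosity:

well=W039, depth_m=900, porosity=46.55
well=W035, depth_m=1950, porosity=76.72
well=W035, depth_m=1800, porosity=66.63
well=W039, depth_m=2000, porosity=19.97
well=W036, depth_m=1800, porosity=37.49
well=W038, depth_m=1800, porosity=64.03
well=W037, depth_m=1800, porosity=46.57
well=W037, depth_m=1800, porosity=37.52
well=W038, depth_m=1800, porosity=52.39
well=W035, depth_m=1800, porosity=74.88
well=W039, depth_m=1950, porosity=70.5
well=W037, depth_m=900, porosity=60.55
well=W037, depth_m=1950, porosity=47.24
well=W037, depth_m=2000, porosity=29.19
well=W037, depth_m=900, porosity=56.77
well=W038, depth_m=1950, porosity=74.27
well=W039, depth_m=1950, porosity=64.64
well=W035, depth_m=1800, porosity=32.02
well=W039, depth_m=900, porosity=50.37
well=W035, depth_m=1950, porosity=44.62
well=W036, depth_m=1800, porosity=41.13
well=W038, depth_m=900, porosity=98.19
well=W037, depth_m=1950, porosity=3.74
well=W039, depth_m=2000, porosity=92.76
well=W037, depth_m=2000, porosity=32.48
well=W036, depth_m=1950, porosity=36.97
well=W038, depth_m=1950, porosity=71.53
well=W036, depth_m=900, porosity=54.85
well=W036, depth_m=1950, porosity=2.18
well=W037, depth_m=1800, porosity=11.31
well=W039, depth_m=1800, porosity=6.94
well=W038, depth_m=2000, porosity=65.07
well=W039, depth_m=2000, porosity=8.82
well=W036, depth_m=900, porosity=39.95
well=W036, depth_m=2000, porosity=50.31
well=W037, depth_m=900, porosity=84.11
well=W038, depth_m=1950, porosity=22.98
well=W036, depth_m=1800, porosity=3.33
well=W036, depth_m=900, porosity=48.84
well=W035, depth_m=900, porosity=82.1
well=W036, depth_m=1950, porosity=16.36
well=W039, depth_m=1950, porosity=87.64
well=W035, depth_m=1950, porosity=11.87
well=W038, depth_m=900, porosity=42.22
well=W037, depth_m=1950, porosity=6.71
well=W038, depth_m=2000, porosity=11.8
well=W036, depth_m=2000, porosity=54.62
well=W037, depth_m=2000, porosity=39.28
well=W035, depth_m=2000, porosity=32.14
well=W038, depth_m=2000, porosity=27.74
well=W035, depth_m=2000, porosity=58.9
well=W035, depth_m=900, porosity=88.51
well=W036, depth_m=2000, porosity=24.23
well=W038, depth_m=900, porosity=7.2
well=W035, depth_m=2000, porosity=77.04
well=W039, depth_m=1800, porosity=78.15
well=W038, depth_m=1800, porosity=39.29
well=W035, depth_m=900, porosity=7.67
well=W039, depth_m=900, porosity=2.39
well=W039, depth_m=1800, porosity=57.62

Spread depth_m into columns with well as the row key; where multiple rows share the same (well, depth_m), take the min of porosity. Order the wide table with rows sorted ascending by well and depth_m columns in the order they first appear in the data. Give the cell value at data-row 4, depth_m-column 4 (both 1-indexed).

11.8

With rows sorted ascending by well, row 4 is well=W038. depth_m columns in first-appearance order: 900, 1950, 1800, 2000; column 4 is 2000.
Long rows with well=W038, depth_m=2000: min(65.07, 11.8, 27.74) = 11.8.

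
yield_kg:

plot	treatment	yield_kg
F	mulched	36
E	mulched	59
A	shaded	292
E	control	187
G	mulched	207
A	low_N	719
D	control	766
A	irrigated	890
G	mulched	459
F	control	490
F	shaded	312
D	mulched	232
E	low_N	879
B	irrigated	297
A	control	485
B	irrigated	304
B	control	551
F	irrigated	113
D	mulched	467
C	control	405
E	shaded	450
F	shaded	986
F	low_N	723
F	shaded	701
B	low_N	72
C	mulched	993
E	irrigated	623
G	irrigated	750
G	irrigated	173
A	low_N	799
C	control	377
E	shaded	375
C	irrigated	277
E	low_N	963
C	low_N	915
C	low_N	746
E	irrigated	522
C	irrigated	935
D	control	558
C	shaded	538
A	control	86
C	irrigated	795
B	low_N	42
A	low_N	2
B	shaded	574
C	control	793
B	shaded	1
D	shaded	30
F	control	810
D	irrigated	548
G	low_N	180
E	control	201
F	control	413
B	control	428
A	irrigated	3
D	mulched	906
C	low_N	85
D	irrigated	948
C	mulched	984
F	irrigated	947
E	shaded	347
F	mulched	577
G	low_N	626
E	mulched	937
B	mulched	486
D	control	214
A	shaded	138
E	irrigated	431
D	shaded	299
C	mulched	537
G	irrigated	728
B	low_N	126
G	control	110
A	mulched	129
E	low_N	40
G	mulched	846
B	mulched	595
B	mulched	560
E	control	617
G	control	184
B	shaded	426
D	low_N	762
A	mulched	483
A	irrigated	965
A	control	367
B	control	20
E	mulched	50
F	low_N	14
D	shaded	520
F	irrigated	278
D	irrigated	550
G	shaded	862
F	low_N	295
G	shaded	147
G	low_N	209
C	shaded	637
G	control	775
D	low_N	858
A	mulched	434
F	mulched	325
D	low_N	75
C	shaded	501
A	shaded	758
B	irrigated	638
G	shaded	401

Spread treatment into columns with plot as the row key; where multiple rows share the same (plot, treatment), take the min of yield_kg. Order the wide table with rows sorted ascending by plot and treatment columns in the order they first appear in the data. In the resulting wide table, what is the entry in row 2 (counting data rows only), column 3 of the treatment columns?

With rows sorted ascending by plot, row 2 is plot=B. treatment columns in first-appearance order: mulched, shaded, control, low_N, irrigated; column 3 is control.
Long rows with plot=B, treatment=control: min(551, 428, 20) = 20.

20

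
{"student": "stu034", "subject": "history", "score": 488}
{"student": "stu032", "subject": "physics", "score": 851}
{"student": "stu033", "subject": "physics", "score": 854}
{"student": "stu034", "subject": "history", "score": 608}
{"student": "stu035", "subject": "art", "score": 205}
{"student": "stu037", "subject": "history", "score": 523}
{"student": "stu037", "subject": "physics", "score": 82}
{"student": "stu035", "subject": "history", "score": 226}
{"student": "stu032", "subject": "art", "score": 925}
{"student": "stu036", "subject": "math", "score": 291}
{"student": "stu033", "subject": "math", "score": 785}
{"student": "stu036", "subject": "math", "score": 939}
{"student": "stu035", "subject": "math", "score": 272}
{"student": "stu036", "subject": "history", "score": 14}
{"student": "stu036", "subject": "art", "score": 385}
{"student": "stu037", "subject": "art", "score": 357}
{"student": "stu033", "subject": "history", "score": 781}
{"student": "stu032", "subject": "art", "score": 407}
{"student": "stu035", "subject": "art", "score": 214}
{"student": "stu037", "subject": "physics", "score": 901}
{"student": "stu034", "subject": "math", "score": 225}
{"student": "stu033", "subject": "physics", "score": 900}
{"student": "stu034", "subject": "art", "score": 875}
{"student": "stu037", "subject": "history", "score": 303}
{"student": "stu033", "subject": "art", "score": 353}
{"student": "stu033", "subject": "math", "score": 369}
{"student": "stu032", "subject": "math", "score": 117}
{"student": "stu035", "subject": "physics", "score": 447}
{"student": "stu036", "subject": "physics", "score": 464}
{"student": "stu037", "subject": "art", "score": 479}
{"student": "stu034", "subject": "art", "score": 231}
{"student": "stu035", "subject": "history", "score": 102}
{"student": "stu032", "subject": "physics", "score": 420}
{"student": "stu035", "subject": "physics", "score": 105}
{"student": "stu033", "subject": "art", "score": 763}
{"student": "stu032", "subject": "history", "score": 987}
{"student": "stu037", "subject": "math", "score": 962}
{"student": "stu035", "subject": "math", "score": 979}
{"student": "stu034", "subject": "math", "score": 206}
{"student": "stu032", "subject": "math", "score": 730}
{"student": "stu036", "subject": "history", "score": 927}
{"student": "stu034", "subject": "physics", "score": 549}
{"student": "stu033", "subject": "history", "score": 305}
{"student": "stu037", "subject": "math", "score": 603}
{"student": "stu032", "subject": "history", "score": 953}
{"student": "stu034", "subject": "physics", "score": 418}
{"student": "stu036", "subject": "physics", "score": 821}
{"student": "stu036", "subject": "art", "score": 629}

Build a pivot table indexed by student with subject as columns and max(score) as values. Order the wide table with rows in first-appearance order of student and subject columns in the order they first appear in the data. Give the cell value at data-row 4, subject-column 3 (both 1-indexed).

With rows in first-appearance order of student, row 4 is student=stu035. subject columns in first-appearance order: history, physics, art, math; column 3 is art.
Long rows with student=stu035, subject=art: max(205, 214) = 214.

214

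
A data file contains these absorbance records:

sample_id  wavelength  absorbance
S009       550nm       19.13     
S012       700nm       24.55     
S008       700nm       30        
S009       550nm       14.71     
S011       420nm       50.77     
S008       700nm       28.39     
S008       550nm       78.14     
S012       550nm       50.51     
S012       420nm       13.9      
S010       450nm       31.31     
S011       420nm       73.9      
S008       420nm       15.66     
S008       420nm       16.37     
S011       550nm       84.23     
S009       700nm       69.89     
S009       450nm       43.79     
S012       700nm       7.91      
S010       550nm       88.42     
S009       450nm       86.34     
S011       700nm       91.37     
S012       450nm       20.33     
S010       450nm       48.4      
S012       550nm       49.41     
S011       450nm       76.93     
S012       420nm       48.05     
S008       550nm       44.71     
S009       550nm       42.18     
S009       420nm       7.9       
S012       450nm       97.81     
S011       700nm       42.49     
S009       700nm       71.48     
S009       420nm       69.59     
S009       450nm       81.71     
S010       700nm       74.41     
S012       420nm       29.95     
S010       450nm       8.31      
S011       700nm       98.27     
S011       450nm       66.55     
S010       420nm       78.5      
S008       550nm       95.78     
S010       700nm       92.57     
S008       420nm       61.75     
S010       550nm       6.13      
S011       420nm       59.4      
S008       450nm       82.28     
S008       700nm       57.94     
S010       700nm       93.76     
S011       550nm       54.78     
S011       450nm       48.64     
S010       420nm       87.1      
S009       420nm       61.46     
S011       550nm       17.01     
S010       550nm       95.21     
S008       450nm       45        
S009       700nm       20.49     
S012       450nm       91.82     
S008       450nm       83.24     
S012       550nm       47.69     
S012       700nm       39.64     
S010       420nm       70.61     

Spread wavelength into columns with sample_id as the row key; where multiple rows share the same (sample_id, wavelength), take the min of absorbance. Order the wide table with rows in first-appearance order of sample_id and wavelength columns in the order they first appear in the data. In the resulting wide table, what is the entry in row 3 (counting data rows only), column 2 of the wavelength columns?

28.39

With rows in first-appearance order of sample_id, row 3 is sample_id=S008. wavelength columns in first-appearance order: 550nm, 700nm, 420nm, 450nm; column 2 is 700nm.
Long rows with sample_id=S008, wavelength=700nm: min(30, 28.39, 57.94) = 28.39.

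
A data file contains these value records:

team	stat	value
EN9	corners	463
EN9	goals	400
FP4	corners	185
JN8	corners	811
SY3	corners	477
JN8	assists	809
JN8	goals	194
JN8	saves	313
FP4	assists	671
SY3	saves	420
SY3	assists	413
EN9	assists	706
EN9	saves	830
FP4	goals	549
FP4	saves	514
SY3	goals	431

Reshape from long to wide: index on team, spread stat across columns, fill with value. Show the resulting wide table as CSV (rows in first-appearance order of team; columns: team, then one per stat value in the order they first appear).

Columns: team plus the 4 distinct stat values (corners, goals, assists, saves).
For example, row EN9 column corners takes value=463 from the long row (EN9, corners).

team,corners,goals,assists,saves
EN9,463,400,706,830
FP4,185,549,671,514
JN8,811,194,809,313
SY3,477,431,413,420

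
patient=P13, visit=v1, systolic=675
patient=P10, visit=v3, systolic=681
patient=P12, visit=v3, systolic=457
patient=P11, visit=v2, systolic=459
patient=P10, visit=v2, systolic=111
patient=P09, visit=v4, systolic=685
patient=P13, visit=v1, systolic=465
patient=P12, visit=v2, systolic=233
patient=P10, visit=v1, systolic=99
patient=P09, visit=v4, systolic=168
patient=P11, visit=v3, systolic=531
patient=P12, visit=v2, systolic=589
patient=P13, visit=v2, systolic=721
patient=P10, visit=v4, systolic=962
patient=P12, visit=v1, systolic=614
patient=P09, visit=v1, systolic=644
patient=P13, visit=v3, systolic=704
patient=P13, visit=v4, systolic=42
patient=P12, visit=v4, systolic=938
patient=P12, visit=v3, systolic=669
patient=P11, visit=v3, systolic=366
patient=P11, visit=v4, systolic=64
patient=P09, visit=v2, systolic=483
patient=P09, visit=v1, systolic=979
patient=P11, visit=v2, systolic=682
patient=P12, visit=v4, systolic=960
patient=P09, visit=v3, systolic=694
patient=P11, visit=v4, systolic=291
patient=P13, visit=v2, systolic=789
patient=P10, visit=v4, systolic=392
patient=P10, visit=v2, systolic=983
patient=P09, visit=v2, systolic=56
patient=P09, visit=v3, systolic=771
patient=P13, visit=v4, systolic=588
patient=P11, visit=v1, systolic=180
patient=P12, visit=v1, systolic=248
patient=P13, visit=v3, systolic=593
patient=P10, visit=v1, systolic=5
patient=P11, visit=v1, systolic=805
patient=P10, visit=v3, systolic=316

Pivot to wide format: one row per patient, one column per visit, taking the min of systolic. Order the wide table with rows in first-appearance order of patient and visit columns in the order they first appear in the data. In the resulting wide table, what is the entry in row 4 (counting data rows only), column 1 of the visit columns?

With rows in first-appearance order of patient, row 4 is patient=P11. visit columns in first-appearance order: v1, v3, v2, v4; column 1 is v1.
Long rows with patient=P11, visit=v1: min(180, 805) = 180.

180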